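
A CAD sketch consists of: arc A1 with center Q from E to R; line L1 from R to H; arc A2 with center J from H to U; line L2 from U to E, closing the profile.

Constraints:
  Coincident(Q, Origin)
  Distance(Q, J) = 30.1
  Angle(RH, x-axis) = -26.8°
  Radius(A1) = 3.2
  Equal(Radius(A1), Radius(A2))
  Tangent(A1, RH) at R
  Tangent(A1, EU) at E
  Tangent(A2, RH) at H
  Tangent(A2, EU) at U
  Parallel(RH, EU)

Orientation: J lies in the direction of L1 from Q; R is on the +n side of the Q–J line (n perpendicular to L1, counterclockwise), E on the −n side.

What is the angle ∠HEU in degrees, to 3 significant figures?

12.0°

Tangency of A1 to both parallel lines with radius 3.2 puts R and E at Q ± 3.2·n: R = (1.44, 2.86), E = (-1.44, -2.86). Equal radii place H and U the same way about J: H = J + 3.2·n = (28.3, -10.7), U = J − 3.2·n = (25.4, -16.4). Then cos ∠HEU = EH·EU / (|EH||EU|), giving 12.0°.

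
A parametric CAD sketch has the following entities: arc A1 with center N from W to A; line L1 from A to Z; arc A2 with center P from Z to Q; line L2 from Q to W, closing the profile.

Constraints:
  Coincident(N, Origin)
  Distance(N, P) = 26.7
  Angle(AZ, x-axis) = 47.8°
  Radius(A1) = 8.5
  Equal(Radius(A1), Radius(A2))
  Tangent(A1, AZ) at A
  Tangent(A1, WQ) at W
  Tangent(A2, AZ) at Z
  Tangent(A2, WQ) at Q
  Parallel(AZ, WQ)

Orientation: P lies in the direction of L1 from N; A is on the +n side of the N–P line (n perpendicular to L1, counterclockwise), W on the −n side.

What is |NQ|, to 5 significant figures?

28.020

The slot axis is L1's direction at 47.8°, so u = (cos 47.8°, sin 47.8°) = (0.67172, 0.74080) and n = (−sin 47.8°, cos 47.8°) = (-0.74080, 0.67172). N is at the origin and P lies 26.7 along u from N, so P = 26.7·u = (17.935, 19.779). Tangency of A1 to both parallel lines with radius 8.5 puts A and W at N ± 8.5·n: A = (-6.2968, 5.7096), W = (6.2968, -5.7096). Equal radii place Z and Q the same way about P: Z = P + 8.5·n = (11.638, 25.489), Q = P − 8.5·n = (24.232, 14.070). Then |NQ| = |Q − N| = 28.020.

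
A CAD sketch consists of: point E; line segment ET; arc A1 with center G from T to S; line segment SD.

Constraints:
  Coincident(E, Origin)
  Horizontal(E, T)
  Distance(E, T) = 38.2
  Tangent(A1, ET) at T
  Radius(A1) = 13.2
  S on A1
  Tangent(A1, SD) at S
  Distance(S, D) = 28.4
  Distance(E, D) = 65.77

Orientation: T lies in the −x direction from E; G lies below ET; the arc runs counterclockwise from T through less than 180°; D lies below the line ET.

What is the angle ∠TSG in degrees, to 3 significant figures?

44.3°

Checks: |ET| = 38.20 ✓; |GS| = 13.20 ✓; ∠(GS, SD) = 90.00° ✓; |SD| = 28.40 ✓; |ED| = 65.77 ✓.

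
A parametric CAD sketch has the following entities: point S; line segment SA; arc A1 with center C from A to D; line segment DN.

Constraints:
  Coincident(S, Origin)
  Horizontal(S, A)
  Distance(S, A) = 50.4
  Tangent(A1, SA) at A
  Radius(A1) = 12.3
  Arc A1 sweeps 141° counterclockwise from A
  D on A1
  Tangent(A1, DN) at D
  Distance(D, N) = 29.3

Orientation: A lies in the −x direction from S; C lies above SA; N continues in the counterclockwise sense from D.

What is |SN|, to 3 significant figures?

76.8

S is at the origin; S and A share the same y with |SA| = 50.4 and A on the −x side, so A = (-50.4, 0.00). The tangent condition forces CA to be normal to SA, so C = A + (0, 12.3) = (-50.4, 12.3). On A1, A sits at bearing -90° from C; a 141° counterclockwise sweep puts D at bearing 51°, so D = C + 12.3·(cos 51°, sin 51°) = (-42.7, 21.9). Since A1 is tangent to DN there, CD ⟂ DN, so DN runs along (−sin 51°, cos 51°); with |DN| = 29.3, N = (-65.4, 40.3). Then |SN| = |N − S| = 76.8.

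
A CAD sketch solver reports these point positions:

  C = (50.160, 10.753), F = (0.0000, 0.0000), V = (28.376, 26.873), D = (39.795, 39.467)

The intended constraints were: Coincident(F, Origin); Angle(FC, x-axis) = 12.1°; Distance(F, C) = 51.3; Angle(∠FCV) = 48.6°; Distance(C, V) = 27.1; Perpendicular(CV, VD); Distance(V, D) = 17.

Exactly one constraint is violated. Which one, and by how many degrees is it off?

Perpendicular(CV, VD) — off by 5.70°.

F = (0.00, 0.00) ✓; FC at 12.10° ✓; |FC| = 51.30 ✓; ∠FCV = 48.60° ✓; |CV| = 27.10 ✓; ∠(CV, VD) = 95.70° ✗; |VD| = 17.00 ✓.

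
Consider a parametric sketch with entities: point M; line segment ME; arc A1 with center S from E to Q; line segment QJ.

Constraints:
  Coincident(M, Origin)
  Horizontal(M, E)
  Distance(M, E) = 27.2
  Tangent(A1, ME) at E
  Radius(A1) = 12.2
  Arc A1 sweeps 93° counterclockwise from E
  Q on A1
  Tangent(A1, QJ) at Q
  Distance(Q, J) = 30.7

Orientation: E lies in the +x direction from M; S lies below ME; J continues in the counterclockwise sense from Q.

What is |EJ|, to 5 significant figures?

44.764

M is at the origin; ME is horizontal with |ME| = 27.2 and E on the +x side, so E = (27.200, 0.0000). Since A1 is tangent to ME there, SE ⟂ ME, so S = E + (0, -12.2) = (27.200, -12.200). On A1, E sits at bearing 90° from S; a 93° counterclockwise sweep puts Q at bearing 183°, so Q = S + 12.2·(cos 183°, sin 183°) = (15.017, -12.838). The tangent condition forces SQ to be normal to QJ, so QJ runs along (−sin 183°, cos 183°); with |QJ| = 30.7, J = (16.623, -43.496). Then |EJ| = |J − E| = 44.764.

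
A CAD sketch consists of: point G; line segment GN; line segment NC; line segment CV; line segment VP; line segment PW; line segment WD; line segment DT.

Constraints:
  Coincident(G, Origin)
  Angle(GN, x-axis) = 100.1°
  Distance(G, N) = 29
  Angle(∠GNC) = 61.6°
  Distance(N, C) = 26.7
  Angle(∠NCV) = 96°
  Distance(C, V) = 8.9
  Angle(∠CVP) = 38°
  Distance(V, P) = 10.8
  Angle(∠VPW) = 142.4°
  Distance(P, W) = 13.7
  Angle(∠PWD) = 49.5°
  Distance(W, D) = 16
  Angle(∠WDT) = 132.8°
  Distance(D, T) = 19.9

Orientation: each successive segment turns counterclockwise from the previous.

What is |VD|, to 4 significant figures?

13.11

∠VPW = 142.4° gives PW at 122.1° from the x-axis; with |PW| = 13.7, W = (-27.44, 26.78). ∠PWD = 49.5° gives WD at -107.4° from the x-axis; with |WD| = 16.0, D = (-32.23, 11.51). Then |VD| = |D − V| = 13.11.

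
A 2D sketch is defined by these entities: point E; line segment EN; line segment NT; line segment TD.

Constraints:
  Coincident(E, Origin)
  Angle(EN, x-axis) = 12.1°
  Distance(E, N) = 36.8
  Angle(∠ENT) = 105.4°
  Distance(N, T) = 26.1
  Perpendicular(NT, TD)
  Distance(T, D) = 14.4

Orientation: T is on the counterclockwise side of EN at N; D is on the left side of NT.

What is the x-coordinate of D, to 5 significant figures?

23.109

∠ENT = 105.4°, so NT runs at 12.1° + (180° − 105.4°) = 86.700° from the x-axis; with |NT| = 26.1, T = N + 26.1·(cos 86.700°, sin 86.700°) = (37.485, 33.771). NT ⟂ TD; with |TD| = 14.4 on the left of NT, D = T + 14.4·(-0.99834, 0.057564) = (23.109, 34.600). So D.x = 23.109.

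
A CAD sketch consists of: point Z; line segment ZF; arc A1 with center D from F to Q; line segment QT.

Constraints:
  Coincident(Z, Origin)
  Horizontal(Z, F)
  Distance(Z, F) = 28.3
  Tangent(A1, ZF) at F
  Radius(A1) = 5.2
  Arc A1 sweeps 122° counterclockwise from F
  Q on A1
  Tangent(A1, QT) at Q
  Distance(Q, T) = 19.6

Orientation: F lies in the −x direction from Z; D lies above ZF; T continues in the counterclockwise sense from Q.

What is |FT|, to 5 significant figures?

25.294

On A1, F sits at bearing -90° from D; a 122° counterclockwise sweep puts Q at bearing 32°, so Q = D + 5.2·(cos 32°, sin 32°) = (-23.890, 7.9556). Since A1 is tangent to QT there, DQ ⟂ QT, so QT runs along (−sin 32°, cos 32°); with |QT| = 19.6, T = (-34.277, 24.577). Then |FT| = |T − F| = 25.294.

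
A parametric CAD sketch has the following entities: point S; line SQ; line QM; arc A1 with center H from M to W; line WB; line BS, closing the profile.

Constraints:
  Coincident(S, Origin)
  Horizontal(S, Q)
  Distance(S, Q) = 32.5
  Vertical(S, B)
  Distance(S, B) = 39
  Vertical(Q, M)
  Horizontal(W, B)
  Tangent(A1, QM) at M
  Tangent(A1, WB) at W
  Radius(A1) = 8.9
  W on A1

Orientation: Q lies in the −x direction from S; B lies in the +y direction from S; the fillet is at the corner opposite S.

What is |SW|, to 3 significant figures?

45.6

S is at the origin; SQ is horizontal with |SQ| = 32.5 and Q on the −x side, so Q = (-32.5, 0.00). SB is vertical with |SB| = 39.0 and B on the +y side, so B = (0.00, 39.0). The virtual corner opposite S is at (-32.5, 39.0). Tangency of A1 to QM means the radius HM is perpendicular to QM and since A1 is tangent to WB there, HW ⟂ WB, with radius 8.9, so the center H sits 8.9 in from both sides at H = (-23.6, 30.1). That places the tangent points at M = (-32.5, 30.1) on QM and W = (-23.6, 39.0) on WB. Then |SW| = |W − S| = 45.6.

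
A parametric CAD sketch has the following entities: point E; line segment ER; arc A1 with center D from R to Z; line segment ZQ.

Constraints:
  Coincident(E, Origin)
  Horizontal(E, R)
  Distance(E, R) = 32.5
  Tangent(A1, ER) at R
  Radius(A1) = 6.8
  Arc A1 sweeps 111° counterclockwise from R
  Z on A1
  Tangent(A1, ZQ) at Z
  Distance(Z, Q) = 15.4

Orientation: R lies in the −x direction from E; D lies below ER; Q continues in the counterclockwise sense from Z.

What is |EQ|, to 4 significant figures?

40.85

On A1, R sits at bearing 90° from D; a 111° counterclockwise sweep puts Z at bearing 201°, so Z = D + 6.8·(cos 201°, sin 201°) = (-38.85, -9.237). Tangency of A1 to ZQ means the radius DZ is perpendicular to ZQ, so ZQ runs along (−sin 201°, cos 201°); with |ZQ| = 15.4, Q = (-33.33, -23.61). Then |EQ| = |Q − E| = 40.85.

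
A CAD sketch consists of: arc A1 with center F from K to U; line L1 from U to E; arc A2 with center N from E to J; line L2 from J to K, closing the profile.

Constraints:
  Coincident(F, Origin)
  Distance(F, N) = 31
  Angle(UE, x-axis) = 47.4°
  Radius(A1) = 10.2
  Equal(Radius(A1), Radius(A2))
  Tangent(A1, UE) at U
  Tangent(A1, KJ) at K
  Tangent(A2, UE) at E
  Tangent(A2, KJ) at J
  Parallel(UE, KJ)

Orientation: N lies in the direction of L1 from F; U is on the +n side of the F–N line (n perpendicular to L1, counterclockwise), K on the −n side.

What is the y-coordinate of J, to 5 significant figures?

15.915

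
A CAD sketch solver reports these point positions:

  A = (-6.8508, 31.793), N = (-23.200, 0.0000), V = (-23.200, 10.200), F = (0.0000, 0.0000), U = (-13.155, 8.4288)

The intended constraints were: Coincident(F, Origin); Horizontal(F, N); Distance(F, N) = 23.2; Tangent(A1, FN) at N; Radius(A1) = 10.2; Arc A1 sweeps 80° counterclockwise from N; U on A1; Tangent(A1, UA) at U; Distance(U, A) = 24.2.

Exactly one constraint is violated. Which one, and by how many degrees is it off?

Tangent(A1, UA) at U — off by 5.10°.

F = (0.00, 0.00) ✓; F.y = 0.00, N.y = 0.00 ✓; |FN| = 23.20 ✓; ∠(VN, NF) = 90.00° ✓; |VN| = 10.20 ✓; bearing(V→U) − bearing(V→N) = 80.00° ✓; |VU| = 10.20 ✓; ∠(VU, UA) = 95.10° ✗; |UA| = 24.20 ✓.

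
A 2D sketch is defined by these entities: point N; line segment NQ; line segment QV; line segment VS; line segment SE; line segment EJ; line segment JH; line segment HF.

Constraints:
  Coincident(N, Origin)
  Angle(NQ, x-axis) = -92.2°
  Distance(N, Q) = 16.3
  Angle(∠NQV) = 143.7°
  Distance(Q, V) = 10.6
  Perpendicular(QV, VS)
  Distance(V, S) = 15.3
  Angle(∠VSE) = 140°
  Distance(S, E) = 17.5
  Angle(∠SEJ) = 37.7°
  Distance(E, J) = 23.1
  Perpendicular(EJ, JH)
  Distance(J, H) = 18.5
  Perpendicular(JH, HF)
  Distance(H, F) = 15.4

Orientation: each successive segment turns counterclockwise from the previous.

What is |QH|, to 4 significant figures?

19.81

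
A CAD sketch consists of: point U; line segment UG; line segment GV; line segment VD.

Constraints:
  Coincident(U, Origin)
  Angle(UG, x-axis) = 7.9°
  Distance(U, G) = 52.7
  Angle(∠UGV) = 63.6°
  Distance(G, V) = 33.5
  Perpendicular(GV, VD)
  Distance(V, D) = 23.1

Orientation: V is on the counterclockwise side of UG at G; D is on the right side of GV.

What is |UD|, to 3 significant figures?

71.0

U is at the origin; UG runs at 7.9° with length 52.7, so G = 52.7·(cos 7.9°, sin 7.9°) = (52.2, 7.24). ∠UGV = 63.6°, so GV runs at 7.9° + (180° − 63.6°) = 124° from the x-axis; with |GV| = 33.5, V = G + 33.5·(cos 124°, sin 124°) = (33.3, 34.9). GV ⟂ VD; with |VD| = 23.1 on the right of GV, D = V + 23.1·(0.826, 0.564) = (52.4, 47.9). Then |UD| = |D − U| = 71.0.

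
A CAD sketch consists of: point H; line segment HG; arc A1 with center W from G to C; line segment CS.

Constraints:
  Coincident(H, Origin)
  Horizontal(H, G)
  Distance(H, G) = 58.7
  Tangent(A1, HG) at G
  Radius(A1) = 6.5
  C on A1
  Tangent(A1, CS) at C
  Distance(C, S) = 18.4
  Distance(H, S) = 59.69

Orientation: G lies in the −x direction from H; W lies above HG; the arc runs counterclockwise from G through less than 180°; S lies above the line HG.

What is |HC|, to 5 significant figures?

52.714

Checks: H = (0.00, 0.00) ✓; |WC| = 6.500 ✓; ∠(WC, CS) = 90.00° ✓; |CS| = 18.40 ✓; |HS| = 59.69 ✓.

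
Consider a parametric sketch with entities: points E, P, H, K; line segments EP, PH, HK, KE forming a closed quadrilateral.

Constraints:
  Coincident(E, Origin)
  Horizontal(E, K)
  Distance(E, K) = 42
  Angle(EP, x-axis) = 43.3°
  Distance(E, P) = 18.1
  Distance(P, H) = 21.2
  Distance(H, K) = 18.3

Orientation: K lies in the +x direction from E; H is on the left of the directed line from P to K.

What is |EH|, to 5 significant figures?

37.757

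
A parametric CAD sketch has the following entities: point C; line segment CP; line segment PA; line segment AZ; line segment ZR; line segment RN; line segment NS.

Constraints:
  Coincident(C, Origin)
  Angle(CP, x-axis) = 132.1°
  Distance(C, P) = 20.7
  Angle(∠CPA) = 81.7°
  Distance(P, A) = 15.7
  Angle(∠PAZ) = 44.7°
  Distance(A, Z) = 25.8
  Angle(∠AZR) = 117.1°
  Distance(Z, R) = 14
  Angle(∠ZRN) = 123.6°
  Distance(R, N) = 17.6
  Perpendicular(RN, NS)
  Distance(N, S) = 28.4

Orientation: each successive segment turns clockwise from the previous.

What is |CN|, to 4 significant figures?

33.43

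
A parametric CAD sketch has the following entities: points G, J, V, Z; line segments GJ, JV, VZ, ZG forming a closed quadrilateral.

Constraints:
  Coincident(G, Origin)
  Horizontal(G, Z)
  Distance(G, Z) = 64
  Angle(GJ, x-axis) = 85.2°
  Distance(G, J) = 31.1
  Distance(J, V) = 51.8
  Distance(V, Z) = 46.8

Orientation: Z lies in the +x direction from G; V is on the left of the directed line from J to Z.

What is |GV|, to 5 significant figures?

69.271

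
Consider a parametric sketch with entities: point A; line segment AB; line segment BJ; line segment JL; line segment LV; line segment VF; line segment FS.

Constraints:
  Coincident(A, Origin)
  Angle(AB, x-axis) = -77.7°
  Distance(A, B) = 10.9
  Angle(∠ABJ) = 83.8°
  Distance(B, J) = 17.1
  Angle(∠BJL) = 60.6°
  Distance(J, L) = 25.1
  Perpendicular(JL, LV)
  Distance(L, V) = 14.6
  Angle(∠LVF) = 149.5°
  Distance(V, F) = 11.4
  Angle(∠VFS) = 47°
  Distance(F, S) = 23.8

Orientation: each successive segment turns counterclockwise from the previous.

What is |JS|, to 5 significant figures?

12.656

A is at the origin; AB runs at -77.7° with length 10.9, so B = (2.3220, -10.650). ∠ABJ = 83.8° gives BJ at 18.500° from the x-axis; with |BJ| = 17.1, J = (18.538, -5.2239). ∠BJL = 60.6° gives JL at 137.90° from the x-axis; with |JL| = 25.1, L = (-0.085228, 11.604). JL is perpendicular to LV, so LV runs at -132.10°; with |LV| = 14.6, V = (-9.8735, 0.77097). ∠LVF = 149.5° gives VF at -101.60° from the x-axis; with |VF| = 11.4, F = (-12.166, -10.396). ∠VFS = 47.0° gives FS at 31.400° from the x-axis; with |FS| = 23.8, S = (8.1488, 2.0038). Then |JS| = |S − J| = 12.656.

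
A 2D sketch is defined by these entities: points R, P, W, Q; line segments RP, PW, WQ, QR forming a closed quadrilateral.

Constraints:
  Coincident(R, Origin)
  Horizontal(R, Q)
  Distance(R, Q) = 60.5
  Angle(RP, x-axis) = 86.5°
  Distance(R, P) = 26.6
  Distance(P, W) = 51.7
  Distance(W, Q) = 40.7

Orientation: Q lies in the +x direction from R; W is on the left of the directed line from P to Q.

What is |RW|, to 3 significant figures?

65.1

Checks: |PW| = 51.70 ✓; |WQ| = 40.70 ✓.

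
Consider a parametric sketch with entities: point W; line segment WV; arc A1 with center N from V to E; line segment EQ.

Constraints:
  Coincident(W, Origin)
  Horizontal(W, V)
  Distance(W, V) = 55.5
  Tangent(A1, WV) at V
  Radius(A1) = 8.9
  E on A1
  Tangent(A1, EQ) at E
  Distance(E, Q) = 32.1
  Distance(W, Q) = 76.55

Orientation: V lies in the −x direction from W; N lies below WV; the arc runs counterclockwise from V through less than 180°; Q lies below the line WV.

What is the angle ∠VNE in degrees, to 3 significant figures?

89.5°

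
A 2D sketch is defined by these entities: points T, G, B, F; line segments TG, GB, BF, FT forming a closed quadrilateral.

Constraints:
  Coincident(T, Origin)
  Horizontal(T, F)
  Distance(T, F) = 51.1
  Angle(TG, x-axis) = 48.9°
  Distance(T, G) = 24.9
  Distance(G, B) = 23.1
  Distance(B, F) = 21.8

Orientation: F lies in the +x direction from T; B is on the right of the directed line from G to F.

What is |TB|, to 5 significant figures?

29.306

Checks: |GB| = 23.10 ✓; |BF| = 21.80 ✓.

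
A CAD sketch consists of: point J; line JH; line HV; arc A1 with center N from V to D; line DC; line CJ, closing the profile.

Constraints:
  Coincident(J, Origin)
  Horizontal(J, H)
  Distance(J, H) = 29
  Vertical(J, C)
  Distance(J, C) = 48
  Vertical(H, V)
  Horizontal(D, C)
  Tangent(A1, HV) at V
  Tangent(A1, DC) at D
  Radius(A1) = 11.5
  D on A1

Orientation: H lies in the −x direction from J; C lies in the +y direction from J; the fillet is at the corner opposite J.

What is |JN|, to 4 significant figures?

40.48

J is at the origin; J and H share the same y with |JH| = 29.0 and H on the −x side, so H = (-29.00, 0.000). J and C share the same x with |JC| = 48.0 and C on the +y side, so C = (0.000, 48.00). The virtual corner opposite J is at (-29.00, 48.00). The tangent condition forces NV to be normal to HV and A1 meets DC tangentially, so ND is at right angles to DC, with radius 11.5, so the center N sits 11.5 in from both sides at N = (-17.50, 36.50). Then |JN| = |N − J| = 40.48.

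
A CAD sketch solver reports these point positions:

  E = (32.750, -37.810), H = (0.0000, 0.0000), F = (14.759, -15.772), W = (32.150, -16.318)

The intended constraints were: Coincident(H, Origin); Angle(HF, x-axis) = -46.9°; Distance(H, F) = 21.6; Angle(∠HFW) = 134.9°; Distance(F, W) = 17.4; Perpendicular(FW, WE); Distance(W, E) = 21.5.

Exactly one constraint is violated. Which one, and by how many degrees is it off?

Perpendicular(FW, WE) — off by 3.40°.

H = (0.00, 0.00) ✓; HF at -46.90° ✓; |HF| = 21.60 ✓; ∠HFW = 134.9° ✓; |FW| = 17.40 ✓; ∠(FW, WE) = 86.60° ✗; |WE| = 21.50 ✓.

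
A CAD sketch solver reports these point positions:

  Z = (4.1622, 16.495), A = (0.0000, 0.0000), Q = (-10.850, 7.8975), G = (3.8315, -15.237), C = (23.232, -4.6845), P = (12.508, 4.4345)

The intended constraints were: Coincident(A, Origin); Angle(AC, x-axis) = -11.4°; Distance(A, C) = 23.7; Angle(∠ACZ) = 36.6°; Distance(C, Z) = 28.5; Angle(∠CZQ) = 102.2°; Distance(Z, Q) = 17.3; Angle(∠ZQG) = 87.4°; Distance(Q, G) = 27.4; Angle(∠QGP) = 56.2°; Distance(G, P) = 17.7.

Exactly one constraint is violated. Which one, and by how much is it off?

Distance(G, P) = 17.7 — off by 3.80.

A = (0.00, 0.00) ✓; AC at -11.40° ✓; |AC| = 23.70 ✓; ∠ACZ = 36.60° ✓; |CZ| = 28.50 ✓; ∠CZQ = 102.2° ✓; |ZQ| = 17.30 ✓; ∠ZQG = 87.40° ✓; |QG| = 27.40 ✓; ∠QGP = 56.20° ✓; |GP| = 21.50 ✗.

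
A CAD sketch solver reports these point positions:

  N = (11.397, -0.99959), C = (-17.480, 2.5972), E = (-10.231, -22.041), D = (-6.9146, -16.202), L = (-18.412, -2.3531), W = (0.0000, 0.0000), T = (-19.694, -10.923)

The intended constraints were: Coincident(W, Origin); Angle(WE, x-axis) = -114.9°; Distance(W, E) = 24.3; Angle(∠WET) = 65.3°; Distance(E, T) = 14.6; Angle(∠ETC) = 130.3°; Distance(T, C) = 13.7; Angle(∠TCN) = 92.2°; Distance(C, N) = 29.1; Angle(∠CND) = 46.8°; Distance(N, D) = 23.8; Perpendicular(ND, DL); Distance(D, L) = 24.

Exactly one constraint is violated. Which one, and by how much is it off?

Distance(D, L) = 24 — off by 6.00.

W = (0.00, 0.00) ✓; WE at -114.9° ✓; |WE| = 24.30 ✓; ∠WET = 65.30° ✓; |ET| = 14.60 ✓; ∠ETC = 130.3° ✓; |TC| = 13.70 ✓; ∠TCN = 92.20° ✓; |CN| = 29.10 ✓; ∠CND = 46.80° ✓; |ND| = 23.80 ✓; ∠(ND, DL) = 90.00° ✓; |DL| = 18.00 ✗.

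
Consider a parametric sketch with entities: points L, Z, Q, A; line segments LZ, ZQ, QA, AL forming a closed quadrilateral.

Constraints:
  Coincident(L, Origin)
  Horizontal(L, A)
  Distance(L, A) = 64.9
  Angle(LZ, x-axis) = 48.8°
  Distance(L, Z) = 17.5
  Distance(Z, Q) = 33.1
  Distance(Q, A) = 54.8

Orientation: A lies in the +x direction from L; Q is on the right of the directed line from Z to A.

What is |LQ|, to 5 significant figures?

24.191

Checks: |ZQ| = 33.10 ✓; |QA| = 54.80 ✓.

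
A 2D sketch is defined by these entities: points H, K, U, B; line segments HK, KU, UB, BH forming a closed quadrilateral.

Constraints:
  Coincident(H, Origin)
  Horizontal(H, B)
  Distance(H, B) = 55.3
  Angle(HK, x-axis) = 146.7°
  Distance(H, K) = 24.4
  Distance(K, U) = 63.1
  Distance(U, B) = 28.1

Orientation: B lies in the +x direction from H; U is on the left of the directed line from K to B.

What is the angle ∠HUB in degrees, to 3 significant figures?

88.4°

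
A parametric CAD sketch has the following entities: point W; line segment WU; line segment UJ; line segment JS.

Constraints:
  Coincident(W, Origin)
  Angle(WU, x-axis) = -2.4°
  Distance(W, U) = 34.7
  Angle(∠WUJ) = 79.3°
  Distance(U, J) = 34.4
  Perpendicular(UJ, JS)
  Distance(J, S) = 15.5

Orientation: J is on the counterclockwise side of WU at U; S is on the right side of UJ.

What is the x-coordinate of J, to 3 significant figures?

29.7

W is at the origin; WU runs at -2.4° with length 34.7, so U = 34.7·(cos -2.4°, sin -2.4°) = (34.7, -1.45). ∠WUJ = 79.3°, so UJ runs at -2.4° + (180° − 79.3°) = 98.3° from the x-axis; with |UJ| = 34.4, J = U + 34.4·(cos 98.3°, sin 98.3°) = (29.7, 32.6). So J.x = 29.7.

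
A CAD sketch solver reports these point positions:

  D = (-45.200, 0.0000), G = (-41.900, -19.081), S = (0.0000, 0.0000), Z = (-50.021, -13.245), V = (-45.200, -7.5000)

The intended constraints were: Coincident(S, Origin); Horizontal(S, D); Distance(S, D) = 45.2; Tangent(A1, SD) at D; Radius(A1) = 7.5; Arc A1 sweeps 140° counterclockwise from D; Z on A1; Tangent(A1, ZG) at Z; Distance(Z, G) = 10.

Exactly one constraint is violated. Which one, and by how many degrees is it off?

Tangent(A1, ZG) at Z — off by 4.30°.

S = (0.00, 0.00) ✓; S.y = 0.00, D.y = 0.00 ✓; |SD| = 45.20 ✓; ∠(VD, DS) = 90.00° ✓; |VD| = 7.500 ✓; bearing(V→Z) − bearing(V→D) = 140.0° ✓; |VZ| = 7.500 ✓; ∠(VZ, ZG) = 85.70° ✗; |ZG| = 10.00 ✓.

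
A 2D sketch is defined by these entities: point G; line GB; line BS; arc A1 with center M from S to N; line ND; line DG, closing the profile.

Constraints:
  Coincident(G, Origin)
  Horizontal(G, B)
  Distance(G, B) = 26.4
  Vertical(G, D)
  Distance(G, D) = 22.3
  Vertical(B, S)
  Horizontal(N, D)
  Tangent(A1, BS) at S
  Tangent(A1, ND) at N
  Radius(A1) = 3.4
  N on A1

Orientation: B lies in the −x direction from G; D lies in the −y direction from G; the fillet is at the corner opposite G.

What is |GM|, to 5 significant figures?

29.769

G and D share the same x with |GD| = 22.3 and D on the −y side, so D = (0.0000, -22.300). The virtual corner opposite G is at (-26.400, -22.300). Since A1 is tangent to BS there, MS ⟂ BS and since A1 is tangent to ND there, MN ⟂ ND, with radius 3.4, so the center M sits 3.4 in from both sides at M = (-23.000, -18.900). Then |GM| = |M − G| = 29.769.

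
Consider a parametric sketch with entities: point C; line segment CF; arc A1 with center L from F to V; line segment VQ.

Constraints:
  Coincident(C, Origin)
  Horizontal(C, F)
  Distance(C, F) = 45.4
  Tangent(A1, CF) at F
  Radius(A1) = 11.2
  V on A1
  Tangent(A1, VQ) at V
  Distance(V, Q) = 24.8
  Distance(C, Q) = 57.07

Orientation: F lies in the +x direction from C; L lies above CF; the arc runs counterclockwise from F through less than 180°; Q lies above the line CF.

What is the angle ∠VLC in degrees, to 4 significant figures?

163.1°

Checks: |LV| = 11.20 ✓; ∠(LV, VQ) = 90.00° ✓; |VQ| = 24.80 ✓; |CQ| = 57.07 ✓.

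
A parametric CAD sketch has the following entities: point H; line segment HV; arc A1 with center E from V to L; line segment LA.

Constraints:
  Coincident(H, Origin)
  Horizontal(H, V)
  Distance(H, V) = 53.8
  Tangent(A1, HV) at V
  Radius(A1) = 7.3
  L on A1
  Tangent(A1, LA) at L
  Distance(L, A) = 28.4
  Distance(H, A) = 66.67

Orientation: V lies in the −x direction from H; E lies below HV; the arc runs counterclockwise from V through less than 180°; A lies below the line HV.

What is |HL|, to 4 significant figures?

61.58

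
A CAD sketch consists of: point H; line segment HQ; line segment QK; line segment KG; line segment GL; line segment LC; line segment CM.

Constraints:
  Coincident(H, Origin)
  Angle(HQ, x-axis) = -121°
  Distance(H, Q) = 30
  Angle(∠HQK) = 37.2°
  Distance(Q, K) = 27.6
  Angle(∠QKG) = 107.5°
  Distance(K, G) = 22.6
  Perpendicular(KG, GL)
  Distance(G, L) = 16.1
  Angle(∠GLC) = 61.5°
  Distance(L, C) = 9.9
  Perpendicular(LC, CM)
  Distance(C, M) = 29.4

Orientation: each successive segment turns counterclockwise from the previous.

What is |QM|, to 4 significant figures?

54.55

∠GLC = 61.5° gives LC at -57.20° from the x-axis; with |LC| = 9.9, C = (-2.211, -2.458). The perpendicularity gives CM at right angles to LC, so CM runs at 32.80°; with |CM| = 29.4, M = (22.50, 13.47). Then |QM| = |M − Q| = 54.55.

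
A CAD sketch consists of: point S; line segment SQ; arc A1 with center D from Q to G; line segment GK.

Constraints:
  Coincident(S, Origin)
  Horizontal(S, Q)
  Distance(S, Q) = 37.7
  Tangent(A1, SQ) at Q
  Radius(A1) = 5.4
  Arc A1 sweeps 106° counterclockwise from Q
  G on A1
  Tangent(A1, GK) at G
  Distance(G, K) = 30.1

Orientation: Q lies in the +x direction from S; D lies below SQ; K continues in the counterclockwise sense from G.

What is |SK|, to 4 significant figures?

54.30

S is at the origin; S and Q share the same y with |SQ| = 37.7 and Q on the +x side, so Q = (37.70, 0.000). The tangent condition forces DQ to be normal to SQ, so D = Q + (0, -5.4) = (37.70, -5.400). On A1, Q sits at bearing 90° from D; a 106° counterclockwise sweep puts G at bearing 196°, so G = D + 5.4·(cos 196°, sin 196°) = (32.51, -6.888). Since A1 is tangent to GK there, DG ⟂ GK, so GK runs along (−sin 196°, cos 196°); with |GK| = 30.1, K = (40.81, -35.82). Then |SK| = |K − S| = 54.30.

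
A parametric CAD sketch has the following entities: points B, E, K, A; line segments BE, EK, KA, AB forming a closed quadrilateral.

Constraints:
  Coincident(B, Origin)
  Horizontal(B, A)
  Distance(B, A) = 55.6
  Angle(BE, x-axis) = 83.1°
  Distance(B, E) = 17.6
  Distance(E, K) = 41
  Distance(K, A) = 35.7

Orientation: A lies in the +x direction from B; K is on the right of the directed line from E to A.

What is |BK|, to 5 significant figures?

29.630

Checks: |EK| = 41.00 ✓; |KA| = 35.70 ✓.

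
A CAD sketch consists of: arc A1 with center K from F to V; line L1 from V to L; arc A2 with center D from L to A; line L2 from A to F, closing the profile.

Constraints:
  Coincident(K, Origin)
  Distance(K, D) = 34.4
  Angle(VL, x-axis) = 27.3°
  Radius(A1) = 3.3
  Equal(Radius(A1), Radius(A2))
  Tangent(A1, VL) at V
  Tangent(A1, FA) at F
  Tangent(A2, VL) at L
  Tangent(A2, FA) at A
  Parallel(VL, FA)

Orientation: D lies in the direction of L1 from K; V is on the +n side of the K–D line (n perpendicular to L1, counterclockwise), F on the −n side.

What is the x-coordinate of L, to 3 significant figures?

29.1

The slot axis is L1's direction at 27.3°, so u = (cos 27.3°, sin 27.3°) = (0.889, 0.459) and n = (−sin 27.3°, cos 27.3°) = (-0.459, 0.889). K is at the origin and D lies 34.4 along u from K, so D = 34.4·u = (30.6, 15.8). Tangency of A1 to both parallel lines with radius 3.3 puts V and F at K ± 3.3·n: V = (-1.51, 2.93), F = (1.51, -2.93). Equal radii place L and A the same way about D: L = D + 3.3·n = (29.1, 18.7), A = D − 3.3·n = (32.1, 12.8). So L.x = 29.1.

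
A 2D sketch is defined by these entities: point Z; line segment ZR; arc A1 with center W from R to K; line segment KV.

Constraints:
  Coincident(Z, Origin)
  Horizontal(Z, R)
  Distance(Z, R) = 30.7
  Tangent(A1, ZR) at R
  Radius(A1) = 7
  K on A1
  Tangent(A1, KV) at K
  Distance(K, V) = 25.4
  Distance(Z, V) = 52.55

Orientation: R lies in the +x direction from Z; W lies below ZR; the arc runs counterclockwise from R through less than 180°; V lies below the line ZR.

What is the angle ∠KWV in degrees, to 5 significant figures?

74.592°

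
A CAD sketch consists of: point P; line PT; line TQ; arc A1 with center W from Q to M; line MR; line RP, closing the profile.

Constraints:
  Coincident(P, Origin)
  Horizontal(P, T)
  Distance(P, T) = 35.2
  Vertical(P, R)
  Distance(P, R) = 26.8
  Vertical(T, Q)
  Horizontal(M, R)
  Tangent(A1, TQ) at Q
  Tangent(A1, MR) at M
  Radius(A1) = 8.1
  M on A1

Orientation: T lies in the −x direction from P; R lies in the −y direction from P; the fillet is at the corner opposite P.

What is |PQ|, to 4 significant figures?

39.86

The virtual corner opposite P is at (-35.20, -26.80). Since A1 is tangent to TQ there, WQ ⟂ TQ and tangency of A1 to MR means the radius WM is perpendicular to MR, with radius 8.1, so the center W sits 8.1 in from both sides at W = (-27.10, -18.70). That places the tangent points at Q = (-35.20, -18.70) on TQ and M = (-27.10, -26.80) on MR. Then |PQ| = |Q − P| = 39.86.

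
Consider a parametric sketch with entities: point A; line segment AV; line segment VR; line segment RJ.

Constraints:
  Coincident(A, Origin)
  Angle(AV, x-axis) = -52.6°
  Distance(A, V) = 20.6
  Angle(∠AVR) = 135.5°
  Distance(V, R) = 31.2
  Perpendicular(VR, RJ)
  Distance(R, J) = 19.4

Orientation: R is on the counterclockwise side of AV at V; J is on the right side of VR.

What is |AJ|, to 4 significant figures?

57.02

∠AVR = 135.5°, so VR runs at -52.6° + (180° − 135.5°) = -8.100° from the x-axis; with |VR| = 31.2, R = V + 31.2·(cos -8.100°, sin -8.100°) = (43.40, -20.76). The perpendicularity gives RJ at right angles to VR; with |RJ| = 19.4 on the right of VR, J = R + 19.4·(-0.1409, -0.9900) = (40.67, -39.97). Then |AJ| = |J − A| = 57.02.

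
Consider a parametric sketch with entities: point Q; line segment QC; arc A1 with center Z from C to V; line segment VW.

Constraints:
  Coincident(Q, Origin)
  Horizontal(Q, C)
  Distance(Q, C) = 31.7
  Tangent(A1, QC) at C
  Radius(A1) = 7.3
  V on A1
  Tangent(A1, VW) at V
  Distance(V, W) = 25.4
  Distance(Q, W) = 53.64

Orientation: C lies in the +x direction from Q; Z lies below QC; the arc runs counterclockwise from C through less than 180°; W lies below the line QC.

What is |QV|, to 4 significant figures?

29.17

Checks: |ZV| = 7.300 ✓; ∠(ZV, VW) = 90.00° ✓; |VW| = 25.40 ✓; |QW| = 53.64 ✓.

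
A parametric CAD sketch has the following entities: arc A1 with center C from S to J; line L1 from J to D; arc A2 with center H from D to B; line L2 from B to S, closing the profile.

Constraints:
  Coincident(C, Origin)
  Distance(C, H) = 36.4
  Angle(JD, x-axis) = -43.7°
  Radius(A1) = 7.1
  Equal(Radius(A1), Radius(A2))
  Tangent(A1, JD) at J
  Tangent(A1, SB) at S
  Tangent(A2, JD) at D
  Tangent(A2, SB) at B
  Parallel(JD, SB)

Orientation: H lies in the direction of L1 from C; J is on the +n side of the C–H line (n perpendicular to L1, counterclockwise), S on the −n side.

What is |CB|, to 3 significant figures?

37.1

The slot axis is L1's direction at -43.7°, so u = (cos -43.7°, sin -43.7°) = (0.723, -0.691) and n = (−sin -43.7°, cos -43.7°) = (0.691, 0.723). C is at the origin and H lies 36.4 along u from C, so H = 36.4·u = (26.3, -25.1). Tangency of A1 to both parallel lines with radius 7.1 puts J and S at C ± 7.1·n: J = (4.91, 5.13), S = (-4.91, -5.13). Equal radii place D and B the same way about H: D = H + 7.1·n = (31.2, -20.0), B = H − 7.1·n = (21.4, -30.3). Then |CB| = |B − C| = 37.1.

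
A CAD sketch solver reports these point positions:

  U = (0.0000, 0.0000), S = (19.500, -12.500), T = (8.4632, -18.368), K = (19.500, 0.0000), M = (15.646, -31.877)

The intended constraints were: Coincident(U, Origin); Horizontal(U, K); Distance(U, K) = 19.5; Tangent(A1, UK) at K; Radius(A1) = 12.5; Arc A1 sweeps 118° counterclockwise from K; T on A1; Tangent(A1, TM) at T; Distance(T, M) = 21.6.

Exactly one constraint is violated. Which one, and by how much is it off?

Distance(T, M) = 21.6 — off by 6.30.

U = (0.00, 0.00) ✓; U.y = 0.00, K.y = 0.00 ✓; |UK| = 19.50 ✓; ∠(SK, KU) = 90.00° ✓; |SK| = 12.50 ✓; bearing(S→T) − bearing(S→K) = 118.0° ✓; |ST| = 12.50 ✓; ∠(ST, TM) = 90.00° ✓; |TM| = 15.30 ✗.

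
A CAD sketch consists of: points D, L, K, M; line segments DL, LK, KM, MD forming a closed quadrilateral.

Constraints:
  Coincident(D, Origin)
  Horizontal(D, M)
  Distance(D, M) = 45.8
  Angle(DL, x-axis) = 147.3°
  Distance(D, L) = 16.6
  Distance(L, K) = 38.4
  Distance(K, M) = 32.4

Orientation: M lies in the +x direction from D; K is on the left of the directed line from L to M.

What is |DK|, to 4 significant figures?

31.27

Checks: |LK| = 38.40 ✓; |KM| = 32.40 ✓.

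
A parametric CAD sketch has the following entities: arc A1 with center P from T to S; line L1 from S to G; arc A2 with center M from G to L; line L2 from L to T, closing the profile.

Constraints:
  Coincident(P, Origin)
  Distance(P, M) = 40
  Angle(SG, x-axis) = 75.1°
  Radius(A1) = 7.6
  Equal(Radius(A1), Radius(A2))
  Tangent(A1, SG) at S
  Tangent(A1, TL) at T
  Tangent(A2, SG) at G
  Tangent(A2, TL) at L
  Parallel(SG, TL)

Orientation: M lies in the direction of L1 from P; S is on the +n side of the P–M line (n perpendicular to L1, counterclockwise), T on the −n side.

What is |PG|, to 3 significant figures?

40.7

The slot axis is L1's direction at 75.1°, so u = (cos 75.1°, sin 75.1°) = (0.257, 0.966) and n = (−sin 75.1°, cos 75.1°) = (-0.966, 0.257). P is at the origin and M lies 40.0 along u from P, so M = 40.0·u = (10.3, 38.7). Tangency of A1 to both parallel lines with radius 7.6 puts S and T at P ± 7.6·n: S = (-7.34, 1.95), T = (7.34, -1.95). Equal radii place G and L the same way about M: G = M + 7.6·n = (2.94, 40.6), L = M − 7.6·n = (17.6, 36.7). Then |PG| = |G − P| = 40.7.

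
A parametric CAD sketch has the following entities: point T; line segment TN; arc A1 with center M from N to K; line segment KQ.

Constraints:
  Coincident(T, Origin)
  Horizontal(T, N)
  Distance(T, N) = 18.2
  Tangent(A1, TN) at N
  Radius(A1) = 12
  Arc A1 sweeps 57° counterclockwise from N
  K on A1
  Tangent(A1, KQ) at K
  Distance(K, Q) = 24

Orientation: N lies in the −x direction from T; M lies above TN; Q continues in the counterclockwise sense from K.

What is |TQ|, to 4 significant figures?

26.06

T is at the origin; TN is horizontal with |TN| = 18.2 and N on the −x side, so N = (-18.20, 0.000). A1 meets TN tangentially, so MN is at right angles to TN, so M = N + (0, 12) = (-18.20, 12.00). On A1, N sits at bearing -90° from M; a 57° counterclockwise sweep puts K at bearing -33°, so K = M + 12.0·(cos -33°, sin -33°) = (-8.136, 5.464). The tangent condition forces MK to be normal to KQ, so KQ runs along (−sin -33°, cos -33°); with |KQ| = 24.0, Q = (4.935, 25.59). Then |TQ| = |Q − T| = 26.06.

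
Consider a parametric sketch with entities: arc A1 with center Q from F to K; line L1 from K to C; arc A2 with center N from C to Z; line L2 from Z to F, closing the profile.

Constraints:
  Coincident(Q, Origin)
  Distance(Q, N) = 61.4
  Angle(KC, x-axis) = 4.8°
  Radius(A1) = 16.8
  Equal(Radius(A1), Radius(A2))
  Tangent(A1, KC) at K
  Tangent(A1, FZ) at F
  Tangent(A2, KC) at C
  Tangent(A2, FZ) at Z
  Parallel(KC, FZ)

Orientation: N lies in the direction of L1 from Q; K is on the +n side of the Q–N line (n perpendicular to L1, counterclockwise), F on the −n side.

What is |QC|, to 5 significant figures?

63.657

The slot axis is L1's direction at 4.8°, so u = (cos 4.8°, sin 4.8°) = (0.99649, 0.083678) and n = (−sin 4.8°, cos 4.8°) = (-0.083678, 0.99649). Q is at the origin and N lies 61.4 along u from Q, so N = 61.4·u = (61.185, 5.1378). Tangency of A1 to both parallel lines with radius 16.8 puts K and F at Q ± 16.8·n: K = (-1.4058, 16.741), F = (1.4058, -16.741). Equal radii place C and Z the same way about N: C = N + 16.8·n = (59.779, 21.879), Z = N − 16.8·n = (62.590, -11.603). Then |QC| = |C − Q| = 63.657.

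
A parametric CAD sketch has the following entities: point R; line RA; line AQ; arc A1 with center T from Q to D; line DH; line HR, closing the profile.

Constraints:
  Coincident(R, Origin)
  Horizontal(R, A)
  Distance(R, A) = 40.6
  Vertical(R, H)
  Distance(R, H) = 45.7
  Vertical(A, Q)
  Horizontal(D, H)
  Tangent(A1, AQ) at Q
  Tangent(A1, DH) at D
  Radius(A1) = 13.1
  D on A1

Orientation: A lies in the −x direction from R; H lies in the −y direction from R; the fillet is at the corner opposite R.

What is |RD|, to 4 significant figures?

53.34

The virtual corner opposite R is at (-40.60, -45.70). The tangent condition forces TQ to be normal to AQ and tangency of A1 to DH means the radius TD is perpendicular to DH, with radius 13.1, so the center T sits 13.1 in from both sides at T = (-27.50, -32.60). That places the tangent points at Q = (-40.60, -32.60) on AQ and D = (-27.50, -45.70) on DH. Then |RD| = |D − R| = 53.34.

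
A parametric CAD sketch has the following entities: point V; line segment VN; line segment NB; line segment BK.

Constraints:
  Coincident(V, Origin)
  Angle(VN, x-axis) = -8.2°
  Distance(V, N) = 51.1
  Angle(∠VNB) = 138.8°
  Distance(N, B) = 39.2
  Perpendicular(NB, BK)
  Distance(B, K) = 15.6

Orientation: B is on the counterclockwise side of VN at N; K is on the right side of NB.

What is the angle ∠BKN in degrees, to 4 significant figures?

68.30°

V is at the origin; VN runs at -8.2° with length 51.1, so N = 51.1·(cos -8.2°, sin -8.2°) = (50.58, -7.288). ∠VNB = 138.8°, so NB runs at -8.2° + (180° − 138.8°) = 33.00° from the x-axis; with |NB| = 39.2, B = N + 39.2·(cos 33.00°, sin 33.00°) = (83.45, 14.06). NB is perpendicular to BK; with |BK| = 15.6 on the right of NB, K = B + 15.6·(0.5446, -0.8387) = (91.95, 0.9783). Then cos ∠BKN = KB·KN / (|KB||KN|), giving 68.30°.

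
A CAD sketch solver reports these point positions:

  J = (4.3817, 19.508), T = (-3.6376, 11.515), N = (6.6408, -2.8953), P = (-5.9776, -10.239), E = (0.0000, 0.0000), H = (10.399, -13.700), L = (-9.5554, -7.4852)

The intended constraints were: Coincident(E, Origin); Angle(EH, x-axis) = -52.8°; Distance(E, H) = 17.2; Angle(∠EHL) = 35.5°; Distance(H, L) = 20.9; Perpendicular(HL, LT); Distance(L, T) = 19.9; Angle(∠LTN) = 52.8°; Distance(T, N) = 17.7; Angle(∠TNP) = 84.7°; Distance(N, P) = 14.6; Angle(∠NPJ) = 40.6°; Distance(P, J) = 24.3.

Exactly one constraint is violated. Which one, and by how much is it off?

Distance(P, J) = 24.3 — off by 7.20.

E = (0.00, 0.00) ✓; EH at -52.80° ✓; |EH| = 17.20 ✓; ∠EHL = 35.50° ✓; |HL| = 20.90 ✓; ∠(HL, LT) = 90.00° ✓; |LT| = 19.90 ✓; ∠LTN = 52.80° ✓; |TN| = 17.70 ✓; ∠TNP = 84.70° ✓; |NP| = 14.60 ✓; ∠NPJ = 40.60° ✓; |PJ| = 31.50 ✗.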